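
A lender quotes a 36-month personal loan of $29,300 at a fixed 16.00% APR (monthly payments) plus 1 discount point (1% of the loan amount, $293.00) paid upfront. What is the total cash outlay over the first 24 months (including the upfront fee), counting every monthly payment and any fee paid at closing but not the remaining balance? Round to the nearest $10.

$25,020

At 16.00% the monthly rate is 0.0133333, so the payment is 29,300 × 0.0133333 / (1 − 1.0133333^−36) = $1,030.10.
Total outlay = 24 × $1,030.10 + $293.00 = $25,015.40.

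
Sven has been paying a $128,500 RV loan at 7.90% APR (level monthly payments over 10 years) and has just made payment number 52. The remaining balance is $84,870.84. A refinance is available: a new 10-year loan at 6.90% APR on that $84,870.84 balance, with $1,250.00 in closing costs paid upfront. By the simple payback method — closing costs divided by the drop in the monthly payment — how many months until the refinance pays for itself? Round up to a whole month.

Current payment = 128,500 × 7.9%/12 / (1 − (1+0.0065833)^−120) = $1,552.28.
Refinanced payment = 84,870.84 × 0.0057500 / (1 − (1+0.0057500)^−120) = $981.05.
Monthly savings = $1,552.28 − $981.05 = $571.23.
Break-even = $1,250.00 / $571.23 = 2.19 → 3 months.

3 months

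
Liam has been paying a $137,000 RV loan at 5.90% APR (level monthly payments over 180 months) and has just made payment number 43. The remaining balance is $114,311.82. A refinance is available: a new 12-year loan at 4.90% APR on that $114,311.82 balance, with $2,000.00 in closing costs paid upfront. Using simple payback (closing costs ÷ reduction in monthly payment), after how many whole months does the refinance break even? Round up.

21 months

Current payment = 137,000 × 5.9%/12 / (1 − (1+0.0049167)^−180) = $1,148.70.
Refinanced payment = 114,311.82 × 0.0040833 / (1 − (1+0.0040833)^−144) = $1,051.53.
Monthly savings = $1,148.70 − $1,051.53 = $97.17.
Break-even = $2,000.00 / $97.17 = 20.58 → 21 months.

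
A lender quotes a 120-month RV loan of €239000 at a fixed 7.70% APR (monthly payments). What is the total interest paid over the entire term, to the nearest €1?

At 7.70% the monthly rate is 0.0064167, so the payment is 239,000 × 0.0064167 / (1 − 1.0064167^−120) = €2,861.98.
Total paid = 120 × €2,861.98 = €343,437.60; interest = €343,437.60 − €239,000 = €104,437.60.

€104,438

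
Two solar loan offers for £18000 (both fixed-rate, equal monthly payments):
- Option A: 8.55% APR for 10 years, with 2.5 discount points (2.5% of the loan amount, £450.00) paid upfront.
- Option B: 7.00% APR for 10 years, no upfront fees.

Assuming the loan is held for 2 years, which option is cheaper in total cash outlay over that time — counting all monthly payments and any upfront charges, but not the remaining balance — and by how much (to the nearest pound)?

Option B by £802

Option A: monthly rate = 8.55%/12 = 0.0071250; payment = 18,000 × 0.0071250 / (1 − (1+0.0071250)^−120) = £223.66.
Option B: at 7.00% the monthly rate is 0.0058333, so the payment is 18,000 × 0.0058333 / (1 − 1.0058333^−120) = £209.00.
Over 24 months: Option A costs 24 × £223.66 + £450.00 = £5,817.84; Option B costs 24 × £209.00 = £5,016.00.
Option B is cheaper by £5,817.84 − £5,016.00 = £801.84.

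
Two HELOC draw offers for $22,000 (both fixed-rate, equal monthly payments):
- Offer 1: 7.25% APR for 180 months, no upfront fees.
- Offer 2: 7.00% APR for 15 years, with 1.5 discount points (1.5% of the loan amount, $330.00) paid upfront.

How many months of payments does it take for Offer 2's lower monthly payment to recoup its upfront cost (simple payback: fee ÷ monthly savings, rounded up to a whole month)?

Offer 1: at 7.25% the monthly rate is 0.0060417, so the payment is 22,000 × 0.0060417 / (1 − 1.0060417^−180) = $200.83.
Offer 2: monthly rate = 7%/12 = 0.0058333; payment = 22,000 × 0.0058333 / (1 − (1+0.0058333)^−180) = $197.74.
Monthly savings = $200.83 − $197.74 = $3.09.
Break-even = $330.00 / $3.09 = 106.80 → 107 months.

107 months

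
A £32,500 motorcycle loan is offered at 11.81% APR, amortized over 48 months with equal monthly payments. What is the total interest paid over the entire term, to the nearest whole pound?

At 11.81% the monthly rate is 0.0098417, so the payment is 32,500 × 0.0098417 / (1 − 1.0098417^−48) = £852.82.
Total paid = 48 × £852.82 = £40,935.36; interest = £40,935.36 − £32,500 = £8,435.36.

£8,435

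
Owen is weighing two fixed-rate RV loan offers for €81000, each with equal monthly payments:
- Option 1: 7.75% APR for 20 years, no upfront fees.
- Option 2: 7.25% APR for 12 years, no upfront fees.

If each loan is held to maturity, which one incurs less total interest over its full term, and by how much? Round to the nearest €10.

Option 2 by €38,080

Option 1: monthly rate = 7.75%/12 = 0.0064583; payment = 81,000 × 0.0064583 / (1 − (1+0.0064583)^−240) = €664.97.
Total interest on Option 1 = 240 × €664.97 − €81,000 = €78,592.80.
Option 2: monthly rate = 7.25%/12 = 0.0060417; payment = 81,000 × 0.0060417 / (1 − (1+0.0060417)^−144) = €843.82.
Total interest on Option 2 = 144 × €843.82 − €81,000 = €40,510.08.
Option 2 is lower by €38,082.72.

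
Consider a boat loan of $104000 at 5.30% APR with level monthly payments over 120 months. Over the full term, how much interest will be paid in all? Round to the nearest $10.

Monthly rate = 5.3%/12 = 0.0044167; payment = 104,000 × 0.0044167 / (1 − (1+0.0044167)^−120) = $1,118.39.
Total paid = 120 × $1,118.39 = $134,206.80; interest = $134,206.80 − $104,000 = $30,206.80.

$30,210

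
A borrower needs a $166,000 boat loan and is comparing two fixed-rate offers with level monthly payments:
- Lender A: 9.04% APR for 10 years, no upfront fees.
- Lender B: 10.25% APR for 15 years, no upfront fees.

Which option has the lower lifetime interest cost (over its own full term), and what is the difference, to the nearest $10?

Lender A: monthly rate = 9.04%/12 = 0.0075333; payment = 166,000 × 0.0075333 / (1 − (1+0.0075333)^−120) = $2,106.41.
Total interest on Lender A = 120 × $2,106.41 − $166,000 = $86,769.20.
Lender B: monthly rate = 10.25%/12 = 0.0085417; payment = 166,000 × 0.0085417 / (1 − (1+0.0085417)^−180) = $1,809.32.
Total interest on Lender B = 180 × $1,809.32 − $166,000 = $159,677.60.
Lender A is lower by $72,908.40.

Lender A by $72,910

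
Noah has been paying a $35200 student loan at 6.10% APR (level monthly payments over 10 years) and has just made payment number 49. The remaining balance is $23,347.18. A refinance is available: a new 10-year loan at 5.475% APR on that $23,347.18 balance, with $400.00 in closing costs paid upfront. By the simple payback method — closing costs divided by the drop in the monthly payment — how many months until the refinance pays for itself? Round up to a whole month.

Current payment = 35,200 × 6.1%/12 / (1 − (1+0.0050833)^−120) = $392.56.
Refinanced payment = 23,347.18 × 0.0045625 / (1 − (1+0.0045625)^−120) = $253.09.
Monthly savings = $392.56 − $253.09 = $139.47.
Break-even = $400.00 / $139.47 = 2.87 → 3 months.

3 months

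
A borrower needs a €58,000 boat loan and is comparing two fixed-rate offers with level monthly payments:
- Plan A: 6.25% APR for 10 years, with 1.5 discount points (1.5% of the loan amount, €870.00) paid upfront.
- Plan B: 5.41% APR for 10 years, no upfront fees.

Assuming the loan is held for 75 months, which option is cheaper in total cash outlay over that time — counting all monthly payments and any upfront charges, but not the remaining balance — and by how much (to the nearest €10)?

Plan A: monthly rate = 6.25%/12 = 0.0052083; payment = 58,000 × 0.0052083 / (1 − (1+0.0052083)^−120) = €651.22.
Plan B: at 5.41% the monthly rate is 0.0045083, so the payment is 58,000 × 0.0045083 / (1 − 1.0045083^−120) = €626.87.
Over 75 months: Plan A costs 75 × €651.22 + €870.00 = €49,711.50; Plan B costs 75 × €626.87 = €47,015.25.
Plan B is cheaper by €49,711.50 − €47,015.25 = €2,696.25.

Plan B by €2,700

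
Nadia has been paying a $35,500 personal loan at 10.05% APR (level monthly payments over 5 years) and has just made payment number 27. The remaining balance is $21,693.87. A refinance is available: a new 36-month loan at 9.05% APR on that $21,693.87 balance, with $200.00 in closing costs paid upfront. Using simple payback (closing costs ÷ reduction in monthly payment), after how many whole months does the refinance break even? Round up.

Current payment = 35,500 × 10.05%/12 / (1 − (1+0.0083750)^−60) = $755.14.
Refinanced payment = 21,693.87 × 0.0075417 / (1 − (1+0.0075417)^−36) = $690.36.
Monthly savings = $755.14 − $690.36 = $64.78.
Break-even = $200.00 / $64.78 = 3.09 → 4 months.

4 months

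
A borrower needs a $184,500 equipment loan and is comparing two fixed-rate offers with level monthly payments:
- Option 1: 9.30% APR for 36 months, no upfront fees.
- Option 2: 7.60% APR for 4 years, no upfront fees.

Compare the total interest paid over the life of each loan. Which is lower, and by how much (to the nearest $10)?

Option 1 by $2,400

Option 1: monthly rate = 9.3%/12 = 0.0077500; payment = 184,500 × 0.0077500 / (1 − (1+0.0077500)^−36) = $5,892.85.
Total interest on Option 1 = 36 × $5,892.85 − $184,500 = $27,642.60.
Option 2: monthly rate = 7.6%/12 = 0.0063333; payment = 184,500 × 0.0063333 / (1 − (1+0.0063333)^−48) = $4,469.62.
Total interest on Option 2 = 48 × $4,469.62 − $184,500 = $30,041.76.
Option 1 is lower by $2,399.16.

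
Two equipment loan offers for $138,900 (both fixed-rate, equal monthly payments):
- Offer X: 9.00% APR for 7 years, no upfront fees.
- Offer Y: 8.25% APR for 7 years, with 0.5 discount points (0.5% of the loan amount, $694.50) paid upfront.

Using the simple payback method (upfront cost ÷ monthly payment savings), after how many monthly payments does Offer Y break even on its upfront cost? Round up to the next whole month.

Offer X: monthly rate = 9%/12 = 0.0075000; payment = 138,900 × 0.0075000 / (1 − (1+0.0075000)^−84) = $2,234.77.
Offer Y: at 8.25% the monthly rate is 0.0068750, so the payment is 138,900 × 0.0068750 / (1 − 1.0068750^−84) = $2,182.27.
Monthly savings = $2,234.77 − $2,182.27 = $52.50.
Break-even = $694.50 / $52.50 = 13.23 → 14 months.

14 months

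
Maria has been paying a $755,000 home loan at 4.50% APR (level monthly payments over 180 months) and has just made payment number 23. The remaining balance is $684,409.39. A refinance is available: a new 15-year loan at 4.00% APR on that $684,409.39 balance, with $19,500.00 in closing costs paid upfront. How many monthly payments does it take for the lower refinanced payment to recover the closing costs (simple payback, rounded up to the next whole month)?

28 months

Current payment = 755,000 × 4.5%/12 / (1 − (1+0.0037500)^−180) = $5,775.70.
Refinanced payment = 684,409.39 × 0.0033333 / (1 − (1+0.0033333)^−180) = $5,062.49.
Monthly savings = $5,775.70 − $5,062.49 = $713.21.
Break-even = $19,500.00 / $713.21 = 27.34 → 28 months.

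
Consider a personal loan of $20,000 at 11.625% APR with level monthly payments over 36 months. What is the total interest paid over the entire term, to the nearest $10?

$3,790

At 11.625% the monthly rate is 0.0096875, so the payment is 20,000 × 0.0096875 / (1 − 1.0096875^−36) = $660.71.
Total paid = 36 × $660.71 = $23,785.56; interest = $23,785.56 − $20,000 = $3,785.56.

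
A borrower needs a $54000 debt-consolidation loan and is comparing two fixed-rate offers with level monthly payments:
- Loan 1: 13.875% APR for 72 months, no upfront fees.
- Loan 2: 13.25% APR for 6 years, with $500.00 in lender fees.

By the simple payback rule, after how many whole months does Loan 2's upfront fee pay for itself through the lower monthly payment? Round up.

28 months

Loan 1: at 13.875% the monthly rate is 0.0115625, so the payment is 54,000 × 0.0115625 / (1 − 1.0115625^−72) = $1,109.10.
Loan 2: at 13.25% the monthly rate is 0.0110417, so the payment is 54,000 × 0.0110417 / (1 − 1.0110417^−72) = $1,091.14.
Monthly savings = $1,109.10 − $1,091.14 = $17.96.
Break-even = $500.00 / $17.96 = 27.84 → 28 months.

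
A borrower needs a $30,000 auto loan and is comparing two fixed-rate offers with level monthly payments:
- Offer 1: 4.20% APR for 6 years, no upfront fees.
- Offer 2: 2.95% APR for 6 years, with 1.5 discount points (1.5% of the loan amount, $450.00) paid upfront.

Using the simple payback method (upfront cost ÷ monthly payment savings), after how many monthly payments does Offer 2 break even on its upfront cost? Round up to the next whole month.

Offer 1: at 4.20% the monthly rate is 0.0035000, so the payment is 30,000 × 0.0035000 / (1 − 1.0035000^−72) = $472.09.
Offer 2: at 2.95% the monthly rate is 0.0024583, so the payment is 30,000 × 0.0024583 / (1 − 1.0024583^−72) = $455.14.
Monthly savings = $472.09 − $455.14 = $16.95.
Break-even = $450.00 / $16.95 = 26.55 → 27 months.

27 months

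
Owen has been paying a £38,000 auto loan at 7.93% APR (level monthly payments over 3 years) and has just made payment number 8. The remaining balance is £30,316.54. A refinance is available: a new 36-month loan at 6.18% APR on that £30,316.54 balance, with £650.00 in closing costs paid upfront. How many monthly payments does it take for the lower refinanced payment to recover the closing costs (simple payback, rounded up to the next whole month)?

3 months

Current payment = 38,000 × 7.93%/12 / (1 − (1+0.0066083)^−36) = £1,189.56.
Refinanced payment = 30,316.54 × 0.0051500 / (1 − (1+0.0051500)^−36) = £924.76.
Monthly savings = £1,189.56 − £924.76 = £264.80.
Break-even = £650.00 / £264.80 = 2.45 → 3 months.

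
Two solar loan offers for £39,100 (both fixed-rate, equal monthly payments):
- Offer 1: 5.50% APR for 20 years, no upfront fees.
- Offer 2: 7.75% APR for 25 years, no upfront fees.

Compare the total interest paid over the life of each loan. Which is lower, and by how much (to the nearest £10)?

Offer 1: at 5.50% the monthly rate is 0.0045833, so the payment is 39,100 × 0.0045833 / (1 − 1.0045833^−240) = £268.96.
Total interest on Offer 1 = 240 × £268.96 − £39,100 = £25,450.40.
Offer 2: at 7.75% the monthly rate is 0.0064583, so the payment is 39,100 × 0.0064583 / (1 − 1.0064583^−300) = £295.33.
Total interest on Offer 2 = 300 × £295.33 − £39,100 = £49,499.00.
Offer 1 is lower by £24,048.60.

Offer 1 by £24,050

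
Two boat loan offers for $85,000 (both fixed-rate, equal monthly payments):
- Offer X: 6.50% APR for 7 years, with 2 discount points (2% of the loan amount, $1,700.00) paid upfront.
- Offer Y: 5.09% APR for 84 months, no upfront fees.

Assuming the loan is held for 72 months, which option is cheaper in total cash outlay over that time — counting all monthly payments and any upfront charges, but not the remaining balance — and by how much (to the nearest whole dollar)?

Offer X: at 6.50% the monthly rate is 0.0054167, so the payment is 85,000 × 0.0054167 / (1 − 1.0054167^−84) = $1,262.20.
Offer Y: at 5.09% the monthly rate is 0.0042417, so the payment is 85,000 × 0.0042417 / (1 − 1.0042417^−84) = $1,204.98.
Over 72 months: Offer X costs 72 × $1,262.20 + $1,700.00 = $92,578.40; Offer Y costs 72 × $1,204.98 = $86,758.56.
Offer Y is cheaper by $92,578.40 − $86,758.56 = $5,819.84.

Offer Y by $5,820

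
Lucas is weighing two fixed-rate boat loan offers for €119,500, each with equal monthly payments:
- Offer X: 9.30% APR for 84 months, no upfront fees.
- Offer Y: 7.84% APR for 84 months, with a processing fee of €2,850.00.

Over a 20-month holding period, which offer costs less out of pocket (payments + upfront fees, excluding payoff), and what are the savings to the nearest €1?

Offer X: at 9.30% the monthly rate is 0.0077500, so the payment is 119,500 × 0.0077500 / (1 − 1.0077500^−84) = €1,940.89.
Offer Y: at 7.84% the monthly rate is 0.0065333, so the payment is 119,500 × 0.0065333 / (1 − 1.0065333^−84) = €1,853.04.
Over 20 months: Offer X costs 20 × €1,940.89 = €38,817.80; Offer Y costs 20 × €1,853.04 + €2,850.00 = €39,910.80.
Offer X is cheaper by €39,910.80 − €38,817.80 = €1,093.00.

Offer X by €1,093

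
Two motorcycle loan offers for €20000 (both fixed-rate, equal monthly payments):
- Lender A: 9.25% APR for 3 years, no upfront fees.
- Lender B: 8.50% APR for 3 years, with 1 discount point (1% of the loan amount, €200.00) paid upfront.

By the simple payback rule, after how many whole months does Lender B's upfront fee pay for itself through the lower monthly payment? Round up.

29 months

Lender A: at 9.25% the monthly rate is 0.0077083, so the payment is 20,000 × 0.0077083 / (1 − 1.0077083^−36) = €638.32.
Lender B: at 8.50% the monthly rate is 0.0070833, so the payment is 20,000 × 0.0070833 / (1 − 1.0070833^−36) = €631.35.
Monthly savings = €638.32 − €631.35 = €6.97.
Break-even = €200.00 / €6.97 = 28.69 → 29 months.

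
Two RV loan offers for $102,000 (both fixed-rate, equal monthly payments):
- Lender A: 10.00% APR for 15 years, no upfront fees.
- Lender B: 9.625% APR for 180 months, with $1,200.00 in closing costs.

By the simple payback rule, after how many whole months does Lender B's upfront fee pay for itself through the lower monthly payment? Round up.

52 months

Lender A: at 10.00% the monthly rate is 0.0083333, so the payment is 102,000 × 0.0083333 / (1 − 1.0083333^−180) = $1,096.10.
Lender B: at 9.625% the monthly rate is 0.0080208, so the payment is 102,000 × 0.0080208 / (1 − 1.0080208^−180) = $1,072.82.
Monthly savings = $1,096.10 − $1,072.82 = $23.28.
Break-even = $1,200.00 / $23.28 = 51.55 → 52 months.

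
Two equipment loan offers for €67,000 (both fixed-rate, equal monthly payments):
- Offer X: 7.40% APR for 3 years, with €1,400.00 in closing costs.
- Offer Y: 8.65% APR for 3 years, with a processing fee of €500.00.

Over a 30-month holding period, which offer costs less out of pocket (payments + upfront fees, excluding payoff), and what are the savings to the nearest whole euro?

Offer X by €259

Offer X: monthly rate = 7.4%/12 = 0.0061667; payment = 67,000 × 0.0061667 / (1 − (1+0.0061667)^−36) = €2,081.04.
Offer Y: at 8.65% the monthly rate is 0.0072083, so the payment is 67,000 × 0.0072083 / (1 − 1.0072083^−36) = €2,119.68.
Over 30 months: Offer X costs 30 × €2,081.04 + €1,400.00 = €63,831.20; Offer Y costs 30 × €2,119.68 + €500.00 = €64,090.40.
Offer X is cheaper by €64,090.40 − €63,831.20 = €259.20.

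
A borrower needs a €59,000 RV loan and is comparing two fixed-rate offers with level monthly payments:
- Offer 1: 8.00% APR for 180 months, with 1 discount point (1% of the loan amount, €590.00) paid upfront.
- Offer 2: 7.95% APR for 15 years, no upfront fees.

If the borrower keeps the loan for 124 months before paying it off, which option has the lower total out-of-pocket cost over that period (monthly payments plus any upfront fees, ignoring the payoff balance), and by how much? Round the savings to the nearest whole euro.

Offer 2 by €801

Offer 1: monthly rate = 8%/12 = 0.0066667; payment = 59,000 × 0.0066667 / (1 − (1+0.0066667)^−180) = €563.83.
Offer 2: at 7.95% the monthly rate is 0.0066250, so the payment is 59,000 × 0.0066250 / (1 − 1.0066250^−180) = €562.13.
Over 124 months: Offer 1 costs 124 × €563.83 + €590.00 = €70,504.92; Offer 2 costs 124 × €562.13 = €69,704.12.
Offer 2 is cheaper by €70,504.92 − €69,704.12 = €800.80.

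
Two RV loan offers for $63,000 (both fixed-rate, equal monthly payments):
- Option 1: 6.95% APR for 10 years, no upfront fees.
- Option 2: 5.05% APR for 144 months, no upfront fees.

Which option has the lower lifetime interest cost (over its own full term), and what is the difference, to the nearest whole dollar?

Option 2 by $3,450

Option 1: at 6.95% the monthly rate is 0.0057917, so the payment is 63,000 × 0.0057917 / (1 − 1.0057917^−120) = $729.86.
Total interest on Option 1 = 120 × $729.86 − $63,000 = $24,583.20.
Option 2: at 5.05% the monthly rate is 0.0042083, so the payment is 63,000 × 0.0042083 / (1 − 1.0042083^−144) = $584.26.
Total interest on Option 2 = 144 × $584.26 − $63,000 = $21,133.44.
Option 2 is lower by $3,449.76.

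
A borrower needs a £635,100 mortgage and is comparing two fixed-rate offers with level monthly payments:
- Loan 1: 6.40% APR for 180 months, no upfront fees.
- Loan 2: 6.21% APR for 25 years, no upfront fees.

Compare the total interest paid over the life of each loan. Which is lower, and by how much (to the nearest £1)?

Loan 1: monthly rate = 6.4%/12 = 0.0053333; payment = 635,100 × 0.0053333 / (1 − (1+0.0053333)^−180) = £5,497.55.
Total interest on Loan 1 = 180 × £5,497.55 − £635,100 = £354,459.00.
Loan 2: at 6.21% the monthly rate is 0.0051750, so the payment is 635,100 × 0.0051750 / (1 − 1.0051750^−300) = £4,173.87.
Total interest on Loan 2 = 300 × £4,173.87 − £635,100 = £617,061.00.
Loan 1 is lower by £262,602.00.

Loan 1 by £262,602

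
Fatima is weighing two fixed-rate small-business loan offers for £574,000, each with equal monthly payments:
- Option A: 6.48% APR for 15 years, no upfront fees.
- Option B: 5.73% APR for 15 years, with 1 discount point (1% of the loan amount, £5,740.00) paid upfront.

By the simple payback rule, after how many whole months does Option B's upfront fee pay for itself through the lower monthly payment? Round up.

Option A: at 6.48% the monthly rate is 0.0054000, so the payment is 574,000 × 0.0054000 / (1 − 1.0054000^−180) = £4,993.85.
Option B: monthly rate = 5.73%/12 = 0.0047750; payment = 574,000 × 0.0047750 / (1 − (1+0.0047750)^−180) = £4,760.41.
Monthly savings = £4,993.85 − £4,760.41 = £233.44.
Break-even = £5,740.00 / £233.44 = 24.59 → 25 months.

25 months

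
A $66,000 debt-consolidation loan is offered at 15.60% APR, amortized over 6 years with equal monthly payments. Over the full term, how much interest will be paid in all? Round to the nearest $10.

At 15.60% the monthly rate is 0.0130000, so the payment is 66,000 × 0.0130000 / (1 − 1.0130000^−72) = $1,417.17.
Total paid = 72 × $1,417.17 = $102,036.24; interest = $102,036.24 − $66,000 = $36,036.24.

$36,040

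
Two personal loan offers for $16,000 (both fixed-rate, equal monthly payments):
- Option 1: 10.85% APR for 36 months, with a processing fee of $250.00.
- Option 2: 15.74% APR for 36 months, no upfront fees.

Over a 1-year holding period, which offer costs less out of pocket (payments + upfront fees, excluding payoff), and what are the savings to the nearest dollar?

Option 1: at 10.85% the monthly rate is 0.0090417, so the payment is 16,000 × 0.0090417 / (1 − 1.0090417^−36) = $522.68.
Option 2: at 15.74% the monthly rate is 0.0131167, so the payment is 16,000 × 0.0131167 / (1 − 1.0131167^−36) = $560.46.
Over 12 months: Option 1 costs 12 × $522.68 + $250.00 = $6,522.16; Option 2 costs 12 × $560.46 = $6,725.52.
Option 1 is cheaper by $6,725.52 − $6,522.16 = $203.36.

Option 1 by $203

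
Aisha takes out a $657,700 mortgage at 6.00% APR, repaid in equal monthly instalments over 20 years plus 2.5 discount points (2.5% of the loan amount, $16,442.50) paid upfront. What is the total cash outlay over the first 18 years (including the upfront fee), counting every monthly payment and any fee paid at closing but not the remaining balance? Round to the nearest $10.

At 6.00% the monthly rate is 0.0050000, so the payment is 657,700 × 0.0050000 / (1 − 1.0050000^−240) = $4,711.97.
Total outlay = 216 × $4,711.97 + $16,442.50 = $1,034,228.02.

$1,034,230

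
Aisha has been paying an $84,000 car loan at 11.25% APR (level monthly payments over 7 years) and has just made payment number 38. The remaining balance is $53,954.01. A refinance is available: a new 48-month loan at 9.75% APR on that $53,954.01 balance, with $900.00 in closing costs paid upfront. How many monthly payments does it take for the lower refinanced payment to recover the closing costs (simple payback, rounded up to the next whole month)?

11 months

Current payment = 84,000 × 11.25%/12 / (1 − (1+0.0093750)^−84) = $1,449.35.
Refinanced payment = 53,954.01 × 0.0081250 / (1 − (1+0.0081250)^−48) = $1,361.94.
Monthly savings = $1,449.35 − $1,361.94 = $87.41.
Break-even = $900.00 / $87.41 = 10.30 → 11 months.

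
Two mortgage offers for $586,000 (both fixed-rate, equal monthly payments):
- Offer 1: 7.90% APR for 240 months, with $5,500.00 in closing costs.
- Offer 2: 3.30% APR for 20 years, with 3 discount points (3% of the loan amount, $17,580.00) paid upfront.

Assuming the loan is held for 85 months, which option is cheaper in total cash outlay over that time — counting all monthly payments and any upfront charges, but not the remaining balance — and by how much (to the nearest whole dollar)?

Offer 2 by $117,671

Offer 1: monthly rate = 7.9%/12 = 0.0065833; payment = 586,000 × 0.0065833 / (1 − (1+0.0065833)^−240) = $4,865.13.
Offer 2: at 3.30% the monthly rate is 0.0027500, so the payment is 586,000 × 0.0027500 / (1 − 1.0027500^−240) = $3,338.65.
Over 85 months: Offer 1 costs 85 × $4,865.13 + $5,500.00 = $419,036.05; Offer 2 costs 85 × $3,338.65 + $17,580.00 = $301,365.25.
Offer 2 is cheaper by $419,036.05 − $301,365.25 = $117,670.80.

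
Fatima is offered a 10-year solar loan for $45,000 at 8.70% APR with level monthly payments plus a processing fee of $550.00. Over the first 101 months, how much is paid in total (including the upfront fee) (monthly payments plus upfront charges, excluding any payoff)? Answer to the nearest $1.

At 8.70% the monthly rate is 0.0072500, so the payment is 45,000 × 0.0072500 / (1 − 1.0072500^−120) = $562.76.
Total outlay = 101 × $562.76 + $550.00 = $57,388.76.

$57,389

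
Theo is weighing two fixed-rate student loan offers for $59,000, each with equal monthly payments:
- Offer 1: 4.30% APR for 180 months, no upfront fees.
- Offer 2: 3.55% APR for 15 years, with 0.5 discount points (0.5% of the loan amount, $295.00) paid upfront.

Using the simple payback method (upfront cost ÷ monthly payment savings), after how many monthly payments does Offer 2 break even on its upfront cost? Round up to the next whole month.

14 months

Offer 1: at 4.30% the monthly rate is 0.0035833, so the payment is 59,000 × 0.0035833 / (1 − 1.0035833^−180) = $445.34.
Offer 2: at 3.55% the monthly rate is 0.0029583, so the payment is 59,000 × 0.0029583 / (1 − 1.0029583^−180) = $423.23.
Monthly savings = $445.34 − $423.23 = $22.11.
Break-even = $295.00 / $22.11 = 13.34 → 14 months.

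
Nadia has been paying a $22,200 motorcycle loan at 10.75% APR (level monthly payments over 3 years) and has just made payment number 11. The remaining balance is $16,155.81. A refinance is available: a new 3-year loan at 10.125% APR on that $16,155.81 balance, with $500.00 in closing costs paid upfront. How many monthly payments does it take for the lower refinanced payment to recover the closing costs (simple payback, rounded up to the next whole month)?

Current payment = 22,200 × 10.75%/12 / (1 − (1+0.0089583)^−36) = $724.17.
Refinanced payment = 16,155.81 × 0.0084375 / (1 − (1+0.0084375)^−36) = $522.25.
Monthly savings = $724.17 − $522.25 = $201.92.
Break-even = $500.00 / $201.92 = 2.48 → 3 months.

3 months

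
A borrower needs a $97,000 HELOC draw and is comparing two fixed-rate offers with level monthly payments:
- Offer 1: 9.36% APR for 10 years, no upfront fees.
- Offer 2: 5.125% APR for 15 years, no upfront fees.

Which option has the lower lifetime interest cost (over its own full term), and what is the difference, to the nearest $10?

Offer 2 by $10,520

Offer 1: at 9.36% the monthly rate is 0.0078000, so the payment is 97,000 × 0.0078000 / (1 − 1.0078000^−120) = $1,247.73.
Total interest on Offer 1 = 120 × $1,247.73 − $97,000 = $52,727.60.
Offer 2: at 5.125% the monthly rate is 0.0042708, so the payment is 97,000 × 0.0042708 / (1 − 1.0042708^−180) = $773.40.
Total interest on Offer 2 = 180 × $773.40 − $97,000 = $42,212.00.
Offer 2 is lower by $10,515.60.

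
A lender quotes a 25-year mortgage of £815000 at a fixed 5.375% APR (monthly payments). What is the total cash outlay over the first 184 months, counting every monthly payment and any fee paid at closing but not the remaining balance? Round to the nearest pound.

£909,725

At 5.375% the monthly rate is 0.0044792, so the payment is 815,000 × 0.0044792 / (1 − 1.0044792^−300) = £4,944.16.
Total outlay = 184 × £4,944.16 = £909,725.44.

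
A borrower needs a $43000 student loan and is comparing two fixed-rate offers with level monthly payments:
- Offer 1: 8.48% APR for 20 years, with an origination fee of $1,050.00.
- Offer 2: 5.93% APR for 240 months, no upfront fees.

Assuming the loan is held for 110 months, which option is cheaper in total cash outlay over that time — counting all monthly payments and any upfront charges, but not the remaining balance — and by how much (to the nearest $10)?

Offer 1: monthly rate = 8.48%/12 = 0.0070667; payment = 43,000 × 0.0070667 / (1 − (1+0.0070667)^−240) = $372.62.
Offer 2: at 5.93% the monthly rate is 0.0049417, so the payment is 43,000 × 0.0049417 / (1 − 1.0049417^−240) = $306.33.
Over 110 months: Offer 1 costs 110 × $372.62 + $1,050.00 = $42,038.20; Offer 2 costs 110 × $306.33 = $33,696.30.
Offer 2 is cheaper by $42,038.20 − $33,696.30 = $8,341.90.

Offer 2 by $8,340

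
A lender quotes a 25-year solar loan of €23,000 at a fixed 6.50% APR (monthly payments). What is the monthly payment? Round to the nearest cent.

€155.30

At 6.50% the monthly rate is 0.0054167, so the payment is 23,000 × 0.0054167 / (1 − 1.0054167^−300) = €155.30.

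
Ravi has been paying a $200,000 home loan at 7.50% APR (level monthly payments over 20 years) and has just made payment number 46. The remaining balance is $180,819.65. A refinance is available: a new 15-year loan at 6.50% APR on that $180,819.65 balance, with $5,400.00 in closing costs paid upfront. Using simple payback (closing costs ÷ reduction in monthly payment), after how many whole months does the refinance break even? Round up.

Current payment = 200,000 × 7.5%/12 / (1 − (1+0.0062500)^−240) = $1,611.19.
Refinanced payment = 180,819.65 × 0.0054167 / (1 − (1+0.0054167)^−180) = $1,575.13.
Monthly savings = $1,611.19 − $1,575.13 = $36.06.
Break-even = $5,400.00 / $36.06 = 149.75 → 150 months.

150 months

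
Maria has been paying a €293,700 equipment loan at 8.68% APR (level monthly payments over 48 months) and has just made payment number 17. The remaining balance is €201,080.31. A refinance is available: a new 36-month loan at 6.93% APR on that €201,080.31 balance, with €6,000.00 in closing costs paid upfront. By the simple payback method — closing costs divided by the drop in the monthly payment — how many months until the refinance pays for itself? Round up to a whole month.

6 months

Current payment = 293,700 × 8.68%/12 / (1 − (1+0.0072333)^−48) = €7,264.19.
Refinanced payment = 201,080.31 × 0.0057750 / (1 − (1+0.0057750)^−36) = €6,202.34.
Monthly savings = €7,264.19 − €6,202.34 = €1,061.85.
Break-even = €6,000.00 / €1,061.85 = 5.65 → 6 months.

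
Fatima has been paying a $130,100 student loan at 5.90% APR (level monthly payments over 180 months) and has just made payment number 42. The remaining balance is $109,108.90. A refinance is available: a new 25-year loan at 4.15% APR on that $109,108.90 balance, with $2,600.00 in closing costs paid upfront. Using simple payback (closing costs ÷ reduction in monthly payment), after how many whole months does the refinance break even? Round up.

6 months

Current payment = 130,100 × 5.9%/12 / (1 − (1+0.0049167)^−180) = $1,090.84.
Refinanced payment = 109,108.90 × 0.0034583 / (1 − (1+0.0034583)^−300) = $584.99.
Monthly savings = $1,090.84 − $584.99 = $505.85.
Break-even = $2,600.00 / $505.85 = 5.14 → 6 months.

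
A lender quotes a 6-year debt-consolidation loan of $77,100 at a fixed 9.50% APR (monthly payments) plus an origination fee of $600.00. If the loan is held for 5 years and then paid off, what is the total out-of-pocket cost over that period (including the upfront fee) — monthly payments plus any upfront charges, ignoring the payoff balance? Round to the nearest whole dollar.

At 9.50% the monthly rate is 0.0079167, so the payment is 77,100 × 0.0079167 / (1 − 1.0079167^−72) = $1,408.98.
Total outlay = 60 × $1,408.98 + $600.00 = $85,138.80.

$85,139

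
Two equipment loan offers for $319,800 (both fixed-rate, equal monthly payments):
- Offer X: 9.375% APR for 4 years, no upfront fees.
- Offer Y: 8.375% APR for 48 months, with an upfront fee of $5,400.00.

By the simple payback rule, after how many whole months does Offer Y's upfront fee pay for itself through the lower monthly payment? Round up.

Offer X: monthly rate = 9.375%/12 = 0.0078125; payment = 319,800 × 0.0078125 / (1 − (1+0.0078125)^−48) = $8,015.30.
Offer Y: monthly rate = 8.375%/12 = 0.0069792; payment = 319,800 × 0.0069792 / (1 − (1+0.0069792)^−48) = $7,863.67.
Monthly savings = $8,015.30 − $7,863.67 = $151.63.
Break-even = $5,400.00 / $151.63 = 35.61 → 36 months.

36 months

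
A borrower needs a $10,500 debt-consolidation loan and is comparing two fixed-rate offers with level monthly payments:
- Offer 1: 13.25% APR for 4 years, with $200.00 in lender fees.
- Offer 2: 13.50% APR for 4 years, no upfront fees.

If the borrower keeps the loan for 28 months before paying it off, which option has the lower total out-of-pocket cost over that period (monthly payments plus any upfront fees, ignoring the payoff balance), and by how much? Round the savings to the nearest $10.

Offer 2 by $160

Offer 1: at 13.25% the monthly rate is 0.0110417, so the payment is 10,500 × 0.0110417 / (1 − 1.0110417^−48) = $282.99.
Offer 2: monthly rate = 13.5%/12 = 0.0112500; payment = 10,500 × 0.0112500 / (1 − (1+0.0112500)^−48) = $284.30.
Over 28 months: Offer 1 costs 28 × $282.99 + $200.00 = $8,123.72; Offer 2 costs 28 × $284.30 = $7,960.40.
Offer 2 is cheaper by $8,123.72 − $7,960.40 = $163.32.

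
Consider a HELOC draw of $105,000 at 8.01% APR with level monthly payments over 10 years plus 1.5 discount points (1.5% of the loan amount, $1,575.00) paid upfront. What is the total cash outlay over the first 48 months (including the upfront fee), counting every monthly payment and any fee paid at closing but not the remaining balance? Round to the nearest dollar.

$62,751

Monthly rate = 8.01%/12 = 0.0066750; payment = 105,000 × 0.0066750 / (1 − (1+0.0066750)^−120) = $1,274.49.
Total outlay = 48 × $1,274.49 + $1,575.00 = $62,750.52.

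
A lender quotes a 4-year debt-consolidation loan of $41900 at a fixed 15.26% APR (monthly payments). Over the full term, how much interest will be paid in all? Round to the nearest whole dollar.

$14,339

At 15.26% the monthly rate is 0.0127167, so the payment is 41,900 × 0.0127167 / (1 − 1.0127167^−48) = $1,171.64.
Total paid = 48 × $1,171.64 = $56,238.72; interest = $56,238.72 − $41,900 = $14,338.72.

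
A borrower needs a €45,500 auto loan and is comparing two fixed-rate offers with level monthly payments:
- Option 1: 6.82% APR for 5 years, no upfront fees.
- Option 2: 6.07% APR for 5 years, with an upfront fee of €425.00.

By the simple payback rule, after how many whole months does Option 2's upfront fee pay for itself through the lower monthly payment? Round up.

Option 1: monthly rate = 6.82%/12 = 0.0056833; payment = 45,500 × 0.0056833 / (1 − (1+0.0056833)^−60) = €897.10.
Option 2: at 6.07% the monthly rate is 0.0050583, so the payment is 45,500 × 0.0050583 / (1 − 1.0050583^−60) = €881.12.
Monthly savings = €897.10 − €881.12 = €15.98.
Break-even = €425.00 / €15.98 = 26.60 → 27 months.

27 months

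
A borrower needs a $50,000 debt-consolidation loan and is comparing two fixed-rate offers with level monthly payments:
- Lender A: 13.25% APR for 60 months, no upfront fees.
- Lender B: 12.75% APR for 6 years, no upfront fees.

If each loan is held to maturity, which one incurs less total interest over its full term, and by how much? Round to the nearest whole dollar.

Lender A by $3,149

Lender A: monthly rate = 13.25%/12 = 0.0110417; payment = 50,000 × 0.0110417 / (1 − (1+0.0110417)^−60) = $1,144.06.
Total interest on Lender A = 60 × $1,144.06 − $50,000 = $18,643.60.
Lender B: at 12.75% the monthly rate is 0.0106250, so the payment is 50,000 × 0.0106250 / (1 − 1.0106250^−72) = $997.12.
Total interest on Lender B = 72 × $997.12 − $50,000 = $21,792.64.
Lender A is lower by $3,149.04.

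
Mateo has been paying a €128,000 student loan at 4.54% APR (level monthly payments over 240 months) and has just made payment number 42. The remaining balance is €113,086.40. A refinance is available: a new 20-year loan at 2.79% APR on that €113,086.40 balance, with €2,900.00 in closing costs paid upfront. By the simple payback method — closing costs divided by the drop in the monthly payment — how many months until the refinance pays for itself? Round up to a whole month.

Current payment = 128,000 × 4.54%/12 / (1 − (1+0.0037833)^−240) = €812.56.
Refinanced payment = 113,086.40 × 0.0023250 / (1 − (1+0.0023250)^−240) = €615.35.
Monthly savings = €812.56 − €615.35 = €197.21.
Break-even = €2,900.00 / €197.21 = 14.71 → 15 months.

15 months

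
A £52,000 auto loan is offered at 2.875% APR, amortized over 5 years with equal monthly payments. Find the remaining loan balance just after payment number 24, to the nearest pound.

With monthly rate i = 2.875%/12 = 0.0023958, the balance after k of n payments is P · [(1+i)^n − (1+i)^k] / [(1+i)^n − 1].
(1+0.0023958)^60 = 1.15439694 and (1+0.0023958)^24 = 1.05911243, so the balance is 52,000 × (1.15439694 − 1.05911243) / (1.15439694 − 1) = £32,091.27.

£32,091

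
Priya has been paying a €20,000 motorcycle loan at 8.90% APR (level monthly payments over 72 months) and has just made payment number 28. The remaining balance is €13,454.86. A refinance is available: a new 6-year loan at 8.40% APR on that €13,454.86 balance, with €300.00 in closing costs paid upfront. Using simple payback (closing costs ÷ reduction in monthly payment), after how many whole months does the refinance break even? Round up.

3 months

Current payment = 20,000 × 8.9%/12 / (1 − (1+0.0074167)^−72) = €359.52.
Refinanced payment = 13,454.86 × 0.0070000 / (1 − (1+0.0070000)^−72) = €238.54.
Monthly savings = €359.52 − €238.54 = €120.98.
Break-even = €300.00 / €120.98 = 2.48 → 3 months.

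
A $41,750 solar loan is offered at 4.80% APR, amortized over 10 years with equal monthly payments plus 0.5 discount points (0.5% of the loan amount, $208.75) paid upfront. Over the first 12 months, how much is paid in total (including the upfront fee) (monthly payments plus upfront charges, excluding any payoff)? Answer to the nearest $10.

At 4.80% the monthly rate is 0.0040000, so the payment is 41,750 × 0.0040000 / (1 − 1.0040000^−120) = $438.75.
Total outlay = 12 × $438.75 + $208.75 = $5,473.75.

$5,470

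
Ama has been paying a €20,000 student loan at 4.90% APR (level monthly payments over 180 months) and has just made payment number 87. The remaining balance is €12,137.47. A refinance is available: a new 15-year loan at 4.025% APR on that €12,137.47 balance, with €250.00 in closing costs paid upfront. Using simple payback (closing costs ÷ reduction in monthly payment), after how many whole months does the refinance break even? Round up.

4 months

Current payment = 20,000 × 4.9%/12 / (1 − (1+0.0040833)^−180) = €157.12.
Refinanced payment = 12,137.47 × 0.0033542 / (1 − (1+0.0033542)^−180) = €89.93.
Monthly savings = €157.12 − €89.93 = €67.19.
Break-even = €250.00 / €67.19 = 3.72 → 4 months.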